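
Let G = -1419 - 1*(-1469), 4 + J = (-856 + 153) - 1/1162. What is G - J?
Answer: 879635/1162 ≈ 757.00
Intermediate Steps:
J = -821535/1162 (J = -4 + ((-856 + 153) - 1/1162) = -4 + (-703 - 1*1/1162) = -4 + (-703 - 1/1162) = -4 - 816887/1162 = -821535/1162 ≈ -707.00)
G = 50 (G = -1419 + 1469 = 50)
G - J = 50 - 1*(-821535/1162) = 50 + 821535/1162 = 879635/1162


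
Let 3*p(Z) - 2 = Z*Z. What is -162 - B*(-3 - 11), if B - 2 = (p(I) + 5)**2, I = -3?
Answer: 8258/9 ≈ 917.56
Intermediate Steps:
p(Z) = 2/3 + Z**2/3 (p(Z) = 2/3 + (Z*Z)/3 = 2/3 + Z**2/3)
B = 694/9 (B = 2 + ((2/3 + (1/3)*(-3)**2) + 5)**2 = 2 + ((2/3 + (1/3)*9) + 5)**2 = 2 + ((2/3 + 3) + 5)**2 = 2 + (11/3 + 5)**2 = 2 + (26/3)**2 = 2 + 676/9 = 694/9 ≈ 77.111)
-162 - B*(-3 - 11) = -162 - 694*(-3 - 11)/9 = -162 - 694*(-14)/9 = -162 - 1*(-9716/9) = -162 + 9716/9 = 8258/9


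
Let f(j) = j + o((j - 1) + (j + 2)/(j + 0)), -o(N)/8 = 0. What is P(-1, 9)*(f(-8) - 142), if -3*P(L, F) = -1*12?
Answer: -600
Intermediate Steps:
o(N) = 0 (o(N) = -8*0 = 0)
P(L, F) = 4 (P(L, F) = -(-1)*12/3 = -⅓*(-12) = 4)
f(j) = j (f(j) = j + 0 = j)
P(-1, 9)*(f(-8) - 142) = 4*(-8 - 142) = 4*(-150) = -600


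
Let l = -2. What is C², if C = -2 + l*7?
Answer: 256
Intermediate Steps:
C = -16 (C = -2 - 2*7 = -2 - 14 = -16)
C² = (-16)² = 256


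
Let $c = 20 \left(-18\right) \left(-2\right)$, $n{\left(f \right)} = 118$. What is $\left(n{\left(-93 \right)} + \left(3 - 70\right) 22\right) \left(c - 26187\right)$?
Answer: $34533252$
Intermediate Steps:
$c = 720$ ($c = \left(-360\right) \left(-2\right) = 720$)
$\left(n{\left(-93 \right)} + \left(3 - 70\right) 22\right) \left(c - 26187\right) = \left(118 + \left(3 - 70\right) 22\right) \left(720 - 26187\right) = \left(118 - 1474\right) \left(-25467\right) = \left(-1356\right) \left(-25467\right) = 34533252$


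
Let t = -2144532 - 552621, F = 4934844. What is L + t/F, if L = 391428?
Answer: 643877806693/1644948 ≈ 3.9143e+5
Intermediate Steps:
t = -2697153
L + t/F = 391428 - 2697153/4934844 = 391428 - 2697153*1/4934844 = 391428 - 899051/1644948 = 643877806693/1644948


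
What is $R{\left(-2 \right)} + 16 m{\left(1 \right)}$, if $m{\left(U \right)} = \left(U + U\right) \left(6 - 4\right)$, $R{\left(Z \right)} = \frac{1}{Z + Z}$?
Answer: $\frac{255}{4} \approx 63.75$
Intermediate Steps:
$R{\left(Z \right)} = \frac{1}{2 Z}$
$m{\left(U \right)} = 4 U$ ($m{\left(U \right)} = 2 U 2 = 4 U$)
$R{\left(-2 \right)} + 16 m{\left(1 \right)} = \frac{1}{2 \left(-2\right)} + 16 \cdot 4 \cdot 1 = \frac{1}{2} \left(- \frac{1}{2}\right) + 16 \cdot 4 = - \frac{1}{4} + 64 = \frac{255}{4}$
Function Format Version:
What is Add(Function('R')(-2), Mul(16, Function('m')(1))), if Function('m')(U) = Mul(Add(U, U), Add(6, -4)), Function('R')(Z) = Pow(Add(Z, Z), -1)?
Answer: Rational(255, 4) ≈ 63.750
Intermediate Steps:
Function('R')(Z) = Mul(Rational(1, 2), Pow(Z, -1)) (Function('R')(Z) = Pow(Mul(2, Z), -1) = Mul(Rational(1, 2), Pow(Z, -1)))
Function('m')(U) = Mul(4, U) (Function('m')(U) = Mul(Mul(2, U), 2) = Mul(4, U))
Add(Function('R')(-2), Mul(16, Function('m')(1))) = Add(Mul(Rational(1, 2), Pow(-2, -1)), Mul(16, Mul(4, 1))) = Add(Mul(Rational(1, 2), Rational(-1, 2)), Mul(16, 4)) = Add(Rational(-1, 4), 64) = Rational(255, 4)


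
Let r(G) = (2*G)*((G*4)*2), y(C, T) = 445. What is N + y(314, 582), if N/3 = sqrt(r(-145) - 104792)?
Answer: 445 + 6*sqrt(57902) ≈ 1888.8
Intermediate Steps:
r(G) = 16*G**2 (r(G) = (2*G)*((4*G)*2) = (2*G)*(8*G) = 16*G**2)
N = 6*sqrt(57902) (N = 3*sqrt(16*(-145)**2 - 104792) = 3*sqrt(16*21025 - 104792) = 3*sqrt(336400 - 104792) = 3*sqrt(231608) = 3*(2*sqrt(57902)) = 6*sqrt(57902) ≈ 1443.8)
N + y(314, 582) = 6*sqrt(57902) + 445 = 445 + 6*sqrt(57902)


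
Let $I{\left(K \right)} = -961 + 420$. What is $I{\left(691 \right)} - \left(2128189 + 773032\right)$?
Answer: $-2901762$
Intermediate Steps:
$I{\left(K \right)} = -541$
$I{\left(691 \right)} - \left(2128189 + 773032\right) = -541 - \left(2128189 + 773032\right) = -541 - 2901221 = -2901762$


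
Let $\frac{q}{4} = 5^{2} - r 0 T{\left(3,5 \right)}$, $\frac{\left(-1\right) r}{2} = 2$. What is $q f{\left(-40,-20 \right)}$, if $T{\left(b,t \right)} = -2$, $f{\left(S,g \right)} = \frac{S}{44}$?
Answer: $- \frac{1000}{11} \approx -90.909$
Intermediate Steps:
$f{\left(S,g \right)} = \frac{S}{44}$ ($f{\left(S,g \right)} = S \frac{1}{44} = \frac{S}{44}$)
$r = -4$ ($r = \left(-2\right) 2 = -4$)
$q = 100$ ($q = 4 \left(5^{2} - - 4 \cdot 0 \left(-2\right)\right) = 4 \left(25 - \left(-4\right) 0\right) = 4 \left(25 - 0\right) = 4 \left(25 + 0\right) = 4 \cdot 25 = 100$)
$q f{\left(-40,-20 \right)} = 100 \cdot \frac{1}{44} \left(-40\right) = 100 \left(- \frac{10}{11}\right) = - \frac{1000}{11}$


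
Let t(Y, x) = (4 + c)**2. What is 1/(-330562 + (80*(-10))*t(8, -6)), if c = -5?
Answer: -1/331362 ≈ -3.0178e-6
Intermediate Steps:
t(Y, x) = 1 (t(Y, x) = (4 - 5)**2 = (-1)**2 = 1)
1/(-330562 + (80*(-10))*t(8, -6)) = 1/(-330562 + (80*(-10))*1) = 1/(-330562 - 800*1) = 1/(-330562 - 800) = 1/(-331362) = -1/331362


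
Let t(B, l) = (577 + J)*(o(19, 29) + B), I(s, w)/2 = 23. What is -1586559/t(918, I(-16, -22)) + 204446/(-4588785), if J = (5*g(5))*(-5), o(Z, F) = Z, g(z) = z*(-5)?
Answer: -7510640355019/5168229237090 ≈ -1.4532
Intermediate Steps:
g(z) = -5*z
I(s, w) = 46 (I(s, w) = 2*23 = 46)
J = 625 (J = (5*(-5*5))*(-5) = (5*(-25))*(-5) = -125*(-5) = 625)
t(B, l) = 22838 + 1202*B (t(B, l) = (577 + 625)*(19 + B) = 1202*(19 + B) = 22838 + 1202*B)
-1586559/t(918, I(-16, -22)) + 204446/(-4588785) = -1586559/(22838 + 1202*918) + 204446/(-4588785) = -1586559/(22838 + 1103436) + 204446*(-1/4588785) = -1586559/1126274 - 204446/4588785 = -7510640355019/5168229237090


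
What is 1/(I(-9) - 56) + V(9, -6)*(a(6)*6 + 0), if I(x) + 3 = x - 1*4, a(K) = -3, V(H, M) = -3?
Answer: 3887/72 ≈ 53.986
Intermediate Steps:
I(x) = -7 + x (I(x) = -3 + (x - 1*4) = -3 + (x - 4) = -3 + (-4 + x) = -7 + x)
1/(I(-9) - 56) + V(9, -6)*(a(6)*6 + 0) = 1/((-7 - 9) - 56) - 3*(-3*6 + 0) = 1/(-16 - 56) - 3*(-18 + 0) = 1/(-72) - 3*(-18) = -1/72 + 54 = 3887/72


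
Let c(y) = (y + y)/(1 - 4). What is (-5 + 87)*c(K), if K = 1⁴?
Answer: -164/3 ≈ -54.667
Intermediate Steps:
K = 1
c(y) = -2*y/3 (c(y) = (2*y)/(-3) = (2*y)*(-⅓) = -2*y/3)
(-5 + 87)*c(K) = (-5 + 87)*(-⅔*1) = 82*(-⅔) = -164/3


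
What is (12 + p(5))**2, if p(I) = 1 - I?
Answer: 64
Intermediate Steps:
(12 + p(5))**2 = (12 + (1 - 1*5))**2 = (12 + (1 - 5))**2 = (12 - 4)**2 = 8**2 = 64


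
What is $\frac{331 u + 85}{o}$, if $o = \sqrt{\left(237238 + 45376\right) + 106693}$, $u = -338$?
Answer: $- \frac{111793 \sqrt{389307}}{389307} \approx -179.17$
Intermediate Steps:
$o = \sqrt{389307}$ ($o = \sqrt{282614 + 106693} = \sqrt{389307} \approx 623.94$)
$\frac{331 u + 85}{o} = \frac{331 \left(-338\right) + 85}{\sqrt{389307}} = \left(-111878 + 85\right) \frac{\sqrt{389307}}{389307} = - 111793 \frac{\sqrt{389307}}{389307} = - \frac{111793 \sqrt{389307}}{389307}$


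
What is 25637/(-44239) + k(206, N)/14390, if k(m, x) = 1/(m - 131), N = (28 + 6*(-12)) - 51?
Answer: -27668688011/47744940750 ≈ -0.57951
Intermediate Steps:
N = -95 (N = (28 - 72) - 51 = -44 - 51 = -95)
k(m, x) = 1/(-131 + m)
25637/(-44239) + k(206, N)/14390 = 25637/(-44239) + 1/((-131 + 206)*14390) = 25637*(-1/44239) + (1/14390)/75 = -25637/44239 + (1/75)*(1/14390) = -25637/44239 + 1/1079250 = -27668688011/47744940750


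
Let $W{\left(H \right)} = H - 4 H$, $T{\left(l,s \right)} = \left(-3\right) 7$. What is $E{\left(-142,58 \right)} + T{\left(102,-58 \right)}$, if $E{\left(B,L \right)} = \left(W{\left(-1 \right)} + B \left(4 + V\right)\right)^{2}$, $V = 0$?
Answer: $319204$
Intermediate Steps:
$T{\left(l,s \right)} = -21$
$W{\left(H \right)} = - 3 H$
$E{\left(B,L \right)} = \left(3 + 4 B\right)^{2}$ ($E{\left(B,L \right)} = \left(\left(-3\right) \left(-1\right) + B \left(4 + 0\right)\right)^{2} = \left(3 + B 4\right)^{2} = \left(3 + 4 B\right)^{2}$)
$E{\left(-142,58 \right)} + T{\left(102,-58 \right)} = \left(3 + 4 \left(-142\right)\right)^{2} - 21 = \left(3 - 568\right)^{2} - 21 = \left(-565\right)^{2} - 21 = 319225 - 21 = 319204$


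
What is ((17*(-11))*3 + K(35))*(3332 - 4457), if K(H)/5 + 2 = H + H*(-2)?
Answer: 839250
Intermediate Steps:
K(H) = -10 - 5*H (K(H) = -10 + 5*(H + H*(-2)) = -10 + 5*(H - 2*H) = -10 + 5*(-H) = -10 - 5*H)
((17*(-11))*3 + K(35))*(3332 - 4457) = ((17*(-11))*3 + (-10 - 5*35))*(3332 - 4457) = (-187*3 + (-10 - 175))*(-1125) = (-561 - 185)*(-1125) = -746*(-1125) = 839250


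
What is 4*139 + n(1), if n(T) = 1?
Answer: 557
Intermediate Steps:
4*139 + n(1) = 4*139 + 1 = 556 + 1 = 557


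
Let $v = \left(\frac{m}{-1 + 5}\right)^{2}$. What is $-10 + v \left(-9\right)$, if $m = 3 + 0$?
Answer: $- \frac{241}{16} \approx -15.063$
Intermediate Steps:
$m = 3$
$v = \frac{9}{16}$ ($v = \left(\frac{3}{-1 + 5}\right)^{2} = \left(\frac{3}{4}\right)^{2} = \frac{9}{16} \approx 0.5625$)
$-10 + v \left(-9\right) = -10 + \frac{9}{16} \left(-9\right) = -10 - \frac{81}{16} = - \frac{241}{16}$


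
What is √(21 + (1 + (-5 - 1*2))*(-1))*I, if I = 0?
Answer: 0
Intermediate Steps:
√(21 + (1 + (-5 - 1*2))*(-1))*I = √(21 + (1 + (-5 - 1*2))*(-1))*0 = √(21 + (1 + (-5 - 2))*(-1))*0 = √(21 + (1 - 7)*(-1))*0 = √(21 - 6*(-1))*0 = √(21 + 6)*0 = √27*0 = (3*√3)*0 = 0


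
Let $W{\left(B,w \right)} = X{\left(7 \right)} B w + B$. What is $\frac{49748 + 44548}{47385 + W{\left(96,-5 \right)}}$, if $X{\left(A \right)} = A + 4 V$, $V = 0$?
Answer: $\frac{31432}{14707} \approx 2.1372$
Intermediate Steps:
$X{\left(A \right)} = A$ ($X{\left(A \right)} = A + 4 \cdot 0 = A + 0 = A$)
$W{\left(B,w \right)} = B + 7 B w$ ($W{\left(B,w \right)} = 7 B w + B = B + 7 B w$)
$\frac{49748 + 44548}{47385 + W{\left(96,-5 \right)}} = \frac{49748 + 44548}{47385 + 96 \left(1 + 7 \left(-5\right)\right)} = \frac{94296}{47385 + 96 \left(1 - 35\right)} = \frac{94296}{47385 + 96 \left(-34\right)} = \frac{94296}{47385 - 3264} = \frac{94296}{44121} = 94296 \cdot \frac{1}{44121} = \frac{31432}{14707}$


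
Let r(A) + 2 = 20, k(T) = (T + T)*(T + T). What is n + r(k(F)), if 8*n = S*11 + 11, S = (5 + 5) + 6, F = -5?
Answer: 331/8 ≈ 41.375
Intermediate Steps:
S = 16 (S = 10 + 6 = 16)
k(T) = 4*T² (k(T) = (2*T)*(2*T) = 4*T²)
r(A) = 18 (r(A) = -2 + 20 = 18)
n = 187/8 (n = (16*11 + 11)/8 = (176 + 11)/8 = (⅛)*187 = 187/8 ≈ 23.375)
n + r(k(F)) = 187/8 + 18 = 331/8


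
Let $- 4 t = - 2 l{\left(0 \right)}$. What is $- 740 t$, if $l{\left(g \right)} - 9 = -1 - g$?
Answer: $-2960$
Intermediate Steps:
$l{\left(g \right)} = 8 - g$ ($l{\left(g \right)} = 9 - \left(1 + g\right) = 8 - g$)
$t = 4$ ($t = - \frac{\left(-2\right) \left(8 - 0\right)}{4} = - \frac{\left(-2\right) \left(8 + 0\right)}{4} = - \frac{\left(-2\right) 8}{4} = \left(- \frac{1}{4}\right) \left(-16\right) = 4$)
$- 740 t = \left(-740\right) 4 = -2960$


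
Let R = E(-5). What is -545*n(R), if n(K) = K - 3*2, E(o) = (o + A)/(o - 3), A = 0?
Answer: 23435/8 ≈ 2929.4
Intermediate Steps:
E(o) = o/(-3 + o) (E(o) = (o + 0)/(o - 3) = o/(-3 + o))
R = 5/8 (R = -5/(-3 - 5) = -5/(-8) = -5*(-⅛) = 5/8 ≈ 0.62500)
n(K) = -6 + K (n(K) = K - 6 = -6 + K)
-545*n(R) = -545*(-6 + 5/8) = -545*(-43/8) = 23435/8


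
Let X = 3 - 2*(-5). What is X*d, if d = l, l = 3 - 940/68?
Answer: -2392/17 ≈ -140.71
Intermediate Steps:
l = -184/17 (l = 3 - 940/68 = 3 - 47*5/17 = 3 - 235/17 = -184/17 ≈ -10.824)
X = 13 (X = 3 + 10 = 13)
d = -184/17 ≈ -10.824
X*d = 13*(-184/17) = -2392/17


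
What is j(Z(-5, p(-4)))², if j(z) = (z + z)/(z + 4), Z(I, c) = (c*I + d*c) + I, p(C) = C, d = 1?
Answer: 484/225 ≈ 2.1511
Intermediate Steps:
Z(I, c) = I + c + I*c (Z(I, c) = (c*I + 1*c) + I = (I*c + c) + I = (c + I*c) + I = I + c + I*c)
j(z) = 2*z/(4 + z) (j(z) = (2*z)/(4 + z) = 2*z/(4 + z))
j(Z(-5, p(-4)))² = (2*(-5 - 4 - 5*(-4))/(4 + (-5 - 4 - 5*(-4))))² = (2*(-5 - 4 + 20)/(4 + (-5 - 4 + 20)))² = (2*11/(4 + 11))² = (2*11/15)² = (2*11*(1/15))² = (22/15)² = 484/225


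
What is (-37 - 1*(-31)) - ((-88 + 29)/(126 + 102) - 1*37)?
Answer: 7127/228 ≈ 31.259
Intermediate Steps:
(-37 - 1*(-31)) - ((-88 + 29)/(126 + 102) - 1*37) = (-37 + 31) - (-59/228 - 37) = -6 - (-59*1/228 - 37) = -6 - (-59/228 - 37) = -6 - 1*(-8495/228) = -6 + 8495/228 = 7127/228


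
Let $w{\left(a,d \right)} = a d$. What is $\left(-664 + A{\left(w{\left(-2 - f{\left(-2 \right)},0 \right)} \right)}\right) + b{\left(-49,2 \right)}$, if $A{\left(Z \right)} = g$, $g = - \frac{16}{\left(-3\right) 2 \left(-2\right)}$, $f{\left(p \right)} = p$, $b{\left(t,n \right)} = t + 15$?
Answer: $- \frac{2098}{3} \approx -699.33$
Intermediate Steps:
$b{\left(t,n \right)} = 15 + t$
$g = - \frac{4}{3}$ ($g = - \frac{16}{\left(-6\right) \left(-2\right)} = - \frac{16}{12} = \left(-16\right) \frac{1}{12} = - \frac{4}{3} \approx -1.3333$)
$A{\left(Z \right)} = - \frac{4}{3}$
$\left(-664 + A{\left(w{\left(-2 - f{\left(-2 \right)},0 \right)} \right)}\right) + b{\left(-49,2 \right)} = \left(-664 - \frac{4}{3}\right) + \left(15 - 49\right) = - \frac{1996}{3} - 34 = - \frac{2098}{3}$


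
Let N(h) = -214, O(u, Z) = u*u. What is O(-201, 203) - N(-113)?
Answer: 40615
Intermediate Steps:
O(u, Z) = u²
O(-201, 203) - N(-113) = (-201)² - 1*(-214) = 40401 + 214 = 40615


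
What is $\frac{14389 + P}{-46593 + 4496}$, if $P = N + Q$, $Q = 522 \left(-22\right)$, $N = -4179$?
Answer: $\frac{1274}{42097} \approx 0.030263$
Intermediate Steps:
$Q = -11484$
$P = -15663$ ($P = -4179 - 11484 = -15663$)
$\frac{14389 + P}{-46593 + 4496} = \frac{14389 - 15663}{-46593 + 4496} = - \frac{1274}{-42097} = \left(-1274\right) \left(- \frac{1}{42097}\right) = \frac{1274}{42097}$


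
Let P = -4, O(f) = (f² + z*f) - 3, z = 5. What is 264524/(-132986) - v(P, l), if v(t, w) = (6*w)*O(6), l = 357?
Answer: -8973096640/66493 ≈ -1.3495e+5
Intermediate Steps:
O(f) = -3 + f² + 5*f (O(f) = (f² + 5*f) - 3 = -3 + f² + 5*f)
v(t, w) = 378*w (v(t, w) = (6*w)*(-3 + 6² + 5*6) = (6*w)*(-3 + 36 + 30) = (6*w)*63 = 378*w)
264524/(-132986) - v(P, l) = 264524/(-132986) - 378*357 = 264524*(-1/132986) - 1*134946 = -132262/66493 - 134946 = -8973096640/66493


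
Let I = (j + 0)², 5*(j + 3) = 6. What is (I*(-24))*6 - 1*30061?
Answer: -763189/25 ≈ -30528.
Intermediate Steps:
j = -9/5 (j = -3 + (⅕)*6 = -3 + 6/5 = -9/5 ≈ -1.8000)
I = 81/25 (I = (-9/5 + 0)² = (-9/5)² = 81/25 ≈ 3.2400)
(I*(-24))*6 - 1*30061 = ((81/25)*(-24))*6 - 1*30061 = -1944/25*6 - 30061 = -11664/25 - 30061 = -763189/25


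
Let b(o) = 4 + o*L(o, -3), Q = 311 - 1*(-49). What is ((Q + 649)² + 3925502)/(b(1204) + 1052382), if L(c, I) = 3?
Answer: 4943583/1055998 ≈ 4.6814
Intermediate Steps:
Q = 360 (Q = 311 + 49 = 360)
b(o) = 4 + 3*o (b(o) = 4 + o*3 = 4 + 3*o)
((Q + 649)² + 3925502)/(b(1204) + 1052382) = ((360 + 649)² + 3925502)/((4 + 3*1204) + 1052382) = (1009² + 3925502)/((4 + 3612) + 1052382) = (1018081 + 3925502)/(3616 + 1052382) = 4943583/1055998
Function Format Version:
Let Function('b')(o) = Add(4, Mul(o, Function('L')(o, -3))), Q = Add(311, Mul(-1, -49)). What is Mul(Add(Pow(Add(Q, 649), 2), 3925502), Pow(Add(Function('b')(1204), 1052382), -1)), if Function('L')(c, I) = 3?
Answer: Rational(4943583, 1055998) ≈ 4.6814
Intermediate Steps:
Q = 360 (Q = Add(311, 49) = 360)
Function('b')(o) = Add(4, Mul(3, o)) (Function('b')(o) = Add(4, Mul(o, 3)) = Add(4, Mul(3, o)))
Mul(Add(Pow(Add(Q, 649), 2), 3925502), Pow(Add(Function('b')(1204), 1052382), -1)) = Mul(Add(Pow(Add(360, 649), 2), 3925502), Pow(Add(Add(4, Mul(3, 1204)), 1052382), -1)) = Mul(Add(Pow(1009, 2), 3925502), Pow(Add(Add(4, 3612), 1052382), -1)) = Mul(Add(1018081, 3925502), Pow(Add(3616, 1052382), -1)) = Mul(4943583, Pow(1055998, -1)) = Mul(4943583, Rational(1, 1055998)) = Rational(4943583, 1055998)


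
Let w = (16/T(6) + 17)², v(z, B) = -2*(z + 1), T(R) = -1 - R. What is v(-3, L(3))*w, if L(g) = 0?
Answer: 42436/49 ≈ 866.04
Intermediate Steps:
v(z, B) = -2 - 2*z (v(z, B) = -2*(1 + z) = -2 - 2*z)
w = 10609/49 (w = (16/(-1 - 1*6) + 17)² = (16/(-1 - 6) + 17)² = (16/(-7) + 17)² = (16*(-⅐) + 17)² = (-16/7 + 17)² = (103/7)² = 10609/49 ≈ 216.51)
v(-3, L(3))*w = (-2 - 2*(-3))*(10609/49) = (-2 + 6)*(10609/49) = 4*(10609/49) = 42436/49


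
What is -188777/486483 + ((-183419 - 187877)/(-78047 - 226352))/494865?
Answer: -9478836385213309/24427351066062735 ≈ -0.38804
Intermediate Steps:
-188777/486483 + ((-183419 - 187877)/(-78047 - 226352))/494865 = -188777*1/486483 - 371296/(-304399)*(1/494865) = -188777/486483 - 371296*(-1/304399)*(1/494865) = -188777/486483 + (371296/304399)*(1/494865) = -188777/486483 + 371296/150636411135 = -9478836385213309/24427351066062735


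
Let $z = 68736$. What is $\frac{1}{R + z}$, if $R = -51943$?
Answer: $\frac{1}{16793} \approx 5.9549 \cdot 10^{-5}$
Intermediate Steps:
$\frac{1}{R + z} = \frac{1}{-51943 + 68736} = \frac{1}{16793}$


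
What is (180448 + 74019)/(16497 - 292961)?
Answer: -254467/276464 ≈ -0.92043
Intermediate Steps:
(180448 + 74019)/(16497 - 292961) = 254467/(-276464) = 254467*(-1/276464) = -254467/276464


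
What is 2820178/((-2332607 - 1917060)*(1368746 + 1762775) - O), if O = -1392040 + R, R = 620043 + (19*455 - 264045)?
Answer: -1410089/6653960213055 ≈ -2.1192e-7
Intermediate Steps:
R = 364643 (R = 620043 + (8645 - 264045) = 620043 - 255400 = 364643)
O = -1027397 (O = -1392040 + 364643 = -1027397)
2820178/((-2332607 - 1917060)*(1368746 + 1762775) - O) = 2820178/((-2332607 - 1917060)*(1368746 + 1762775) - 1*(-1027397)) = 2820178/(-4249667*3131521 + 1027397) = 2820178/(-13307921453507 + 1027397) = 2820178/(-13307920426110) = 2820178*(-1/13307920426110) = -1410089/6653960213055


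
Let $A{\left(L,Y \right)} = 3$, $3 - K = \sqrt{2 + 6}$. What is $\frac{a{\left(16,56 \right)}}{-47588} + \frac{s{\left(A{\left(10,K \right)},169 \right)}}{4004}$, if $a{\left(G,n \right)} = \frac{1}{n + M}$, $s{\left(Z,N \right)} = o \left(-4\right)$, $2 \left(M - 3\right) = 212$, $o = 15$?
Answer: $- \frac{10707391}{714533820} \approx -0.014985$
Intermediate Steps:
$M = 109$ ($M = 3 + \frac{1}{2} \cdot 212 = 3 + 106 = 109$)
$K = 3 - 2 \sqrt{2}$ ($K = 3 - \sqrt{2 + 6} = 3 - \sqrt{8} = 3 - 2 \sqrt{2} \approx 0.17157$)
$s{\left(Z,N \right)} = -60$ ($s{\left(Z,N \right)} = 15 \left(-4\right) = -60$)
$a{\left(G,n \right)} = \frac{1}{109 + n}$ ($a{\left(G,n \right)} = \frac{1}{n + 109} = \frac{1}{109 + n}$)
$\frac{a{\left(16,56 \right)}}{-47588} + \frac{s{\left(A{\left(10,K \right)},169 \right)}}{4004} = \frac{1}{\left(109 + 56\right) \left(-47588\right)} - \frac{60}{4004} = \frac{1}{165} \left(- \frac{1}{47588}\right) - \frac{15}{1001} = - \frac{1}{7852020} - \frac{15}{1001} = - \frac{10707391}{714533820}$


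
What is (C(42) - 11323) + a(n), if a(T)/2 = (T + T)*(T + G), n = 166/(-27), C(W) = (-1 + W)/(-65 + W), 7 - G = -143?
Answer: -249199078/16767 ≈ -14862.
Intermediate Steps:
G = 150 (G = 7 - 1*(-143) = 7 + 143 = 150)
C(W) = (-1 + W)/(-65 + W)
n = -166/27 (n = 166*(-1/27) = -166/27 ≈ -6.1481)
a(T) = 4*T*(150 + T) (a(T) = 2*((T + T)*(T + 150)) = 2*((2*T)*(150 + T)) = 2*(2*T*(150 + T)) = 4*T*(150 + T))
(C(42) - 11323) + a(n) = ((-1 + 42)/(-65 + 42) - 11323) + 4*(-166/27)*(150 - 166/27) = (41/(-23) - 11323) + 4*(-166/27)*(3884/27) = (-1/23*41 - 11323) - 2578976/729 = (-41/23 - 11323) - 2578976/729 = -260470/23 - 2578976/729 = -249199078/16767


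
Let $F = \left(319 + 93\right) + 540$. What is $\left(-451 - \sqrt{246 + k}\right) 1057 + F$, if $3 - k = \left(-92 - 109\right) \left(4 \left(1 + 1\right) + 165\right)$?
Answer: $-475755 - 1057 \sqrt{35022} \approx -6.7356 \cdot 10^{5}$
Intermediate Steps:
$F = 952$ ($F = 412 + 540 = 952$)
$k = 34776$ ($k = 3 - \left(-92 - 109\right) \left(4 \left(1 + 1\right) + 165\right) = 3 - - 201 \left(4 \cdot 2 + 165\right) = 3 - - 201 \left(8 + 165\right) = 3 - \left(-201\right) 173 = 3 - -34773 = 3 + 34773 = 34776$)
$\left(-451 - \sqrt{246 + k}\right) 1057 + F = \left(-451 - \sqrt{246 + 34776}\right) 1057 + 952 = \left(-451 - \sqrt{35022}\right) 1057 + 952 = \left(-476707 - 1057 \sqrt{35022}\right) + 952 = -475755 - 1057 \sqrt{35022}$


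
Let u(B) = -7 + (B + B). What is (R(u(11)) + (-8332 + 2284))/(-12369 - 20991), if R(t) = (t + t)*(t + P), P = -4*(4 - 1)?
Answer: 993/5560 ≈ 0.17860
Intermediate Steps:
P = -12 (P = -4*3 = -12)
u(B) = -7 + 2*B
R(t) = 2*t*(-12 + t) (R(t) = (t + t)*(t - 12) = (2*t)*(-12 + t) = 2*t*(-12 + t))
(R(u(11)) + (-8332 + 2284))/(-12369 - 20991) = (2*(-7 + 2*11)*(-12 + (-7 + 2*11)) + (-8332 + 2284))/(-12369 - 20991) = (2*(-7 + 22)*(-12 + (-7 + 22)) - 6048)/(-33360) = (2*15*(-12 + 15) - 6048)*(-1/33360) = (2*15*3 - 6048)*(-1/33360) = (90 - 6048)*(-1/33360) = -5958*(-1/33360) = 993/5560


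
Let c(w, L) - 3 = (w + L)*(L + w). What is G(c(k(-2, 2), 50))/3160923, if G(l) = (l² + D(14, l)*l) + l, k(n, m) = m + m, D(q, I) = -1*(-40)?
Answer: 2880080/1053641 ≈ 2.7335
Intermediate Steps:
D(q, I) = 40
k(n, m) = 2*m
c(w, L) = 3 + (L + w)² (c(w, L) = 3 + (w + L)*(L + w) = 3 + (L + w)*(L + w) = 3 + (L + w)²)
G(l) = l² + 41*l (G(l) = (l² + 40*l) + l = l² + 41*l)
G(c(k(-2, 2), 50))/3160923 = ((3 + (50 + 2*2)²)*(41 + (3 + (50 + 2*2)²)))/3160923 = ((3 + (50 + 4)²)*(41 + (3 + (50 + 4)²)))*(1/3160923) = ((3 + 54²)*(41 + (3 + 54²)))*(1/3160923) = ((3 + 2916)*(41 + (3 + 2916)))*(1/3160923) = (2919*(41 + 2919))*(1/3160923) = (2919*2960)*(1/3160923) = 8640240*(1/3160923) = 2880080/1053641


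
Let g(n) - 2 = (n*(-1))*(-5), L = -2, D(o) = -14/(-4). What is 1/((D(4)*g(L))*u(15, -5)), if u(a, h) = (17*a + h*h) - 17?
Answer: -1/7364 ≈ -0.00013580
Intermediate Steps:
D(o) = 7/2 (D(o) = -14*(-¼) = 7/2)
g(n) = 2 + 5*n (g(n) = 2 + (n*(-1))*(-5) = 2 - n*(-5) = 2 + 5*n)
u(a, h) = -17 + h² + 17*a (u(a, h) = (17*a + h²) - 17 = (h² + 17*a) - 17 = -17 + h² + 17*a)
1/((D(4)*g(L))*u(15, -5)) = 1/((7*(2 + 5*(-2))/2)*(-17 + (-5)² + 17*15)) = 1/((7*(2 - 10)/2)*(-17 + 25 + 255)) = 1/(((7/2)*(-8))*263) = 1/(-28*263) = 1/(-7364) = -1/7364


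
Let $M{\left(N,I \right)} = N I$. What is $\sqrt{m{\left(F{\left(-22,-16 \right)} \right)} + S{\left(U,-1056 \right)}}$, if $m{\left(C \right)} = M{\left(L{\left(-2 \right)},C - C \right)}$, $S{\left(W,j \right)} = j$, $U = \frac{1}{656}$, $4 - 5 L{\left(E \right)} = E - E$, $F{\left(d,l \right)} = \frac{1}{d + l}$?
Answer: $4 i \sqrt{66} \approx 32.496 i$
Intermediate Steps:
$L{\left(E \right)} = \frac{4}{5}$ ($L{\left(E \right)} = \frac{4}{5} - \frac{E - E}{5} = \frac{4}{5} - 0 = \frac{4}{5} + 0 = \frac{4}{5}$)
$M{\left(N,I \right)} = I N$
$U = \frac{1}{656} \approx 0.0015244$
$m{\left(C \right)} = 0$ ($m{\left(C \right)} = \left(C - C\right) \frac{4}{5} = 0 \cdot \frac{4}{5} = 0$)
$\sqrt{m{\left(F{\left(-22,-16 \right)} \right)} + S{\left(U,-1056 \right)}} = \sqrt{0 - 1056} = \sqrt{-1056} = 4 i \sqrt{66}$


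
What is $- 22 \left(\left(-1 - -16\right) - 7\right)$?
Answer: $-176$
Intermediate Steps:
$- 22 \left(\left(-1 - -16\right) - 7\right) = - 22 \left(\left(-1 + 16\right) - 7\right) = - 22 \left(15 - 7\right) = \left(-22\right) 8 = -176$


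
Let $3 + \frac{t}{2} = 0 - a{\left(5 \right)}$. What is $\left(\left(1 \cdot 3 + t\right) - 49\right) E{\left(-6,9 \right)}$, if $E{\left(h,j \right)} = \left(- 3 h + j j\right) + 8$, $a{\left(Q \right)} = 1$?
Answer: $-5778$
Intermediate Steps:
$E{\left(h,j \right)} = 8 + j^{2} - 3 h$ ($E{\left(h,j \right)} = \left(- 3 h + j^{2}\right) + 8 = \left(j^{2} - 3 h\right) + 8 = 8 + j^{2} - 3 h$)
$t = -8$ ($t = -6 + 2 \left(0 - 1\right) = -6 + 2 \left(-1\right) = -6 - 2 = -8$)
$\left(\left(1 \cdot 3 + t\right) - 49\right) E{\left(-6,9 \right)} = \left(\left(1 \cdot 3 - 8\right) - 49\right) \left(8 + 9^{2} - -18\right) = \left(\left(3 - 8\right) - 49\right) \left(8 + 81 + 18\right) = \left(-5 - 49\right) 107 = \left(-54\right) 107 = -5778$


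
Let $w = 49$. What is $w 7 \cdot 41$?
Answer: $14063$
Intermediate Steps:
$w 7 \cdot 41 = 49 \cdot 7 \cdot 41 = 343 \cdot 41 = 14063$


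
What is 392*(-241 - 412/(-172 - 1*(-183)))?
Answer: -1200696/11 ≈ -1.0915e+5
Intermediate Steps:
392*(-241 - 412/(-172 - 1*(-183))) = 392*(-241 - 412/(-172 + 183)) = 392*(-241 - 412/11) = 392*(-3063/11) = -1200696/11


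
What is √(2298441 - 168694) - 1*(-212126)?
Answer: 212126 + √2129747 ≈ 2.1359e+5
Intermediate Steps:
√(2298441 - 168694) - 1*(-212126) = √2129747 + 212126 = 212126 + √2129747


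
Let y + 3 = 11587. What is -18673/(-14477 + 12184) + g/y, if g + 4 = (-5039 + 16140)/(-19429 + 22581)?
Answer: 681799461313/83723777024 ≈ 8.1434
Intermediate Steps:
y = 11584 (y = -3 + 11587 = 11584)
g = -1507/3152 (g = -4 + (-5039 + 16140)/(-19429 + 22581) = -4 + 11101/3152 = -1507/3152 ≈ -0.47811)
-18673/(-14477 + 12184) + g/y = -18673/(-14477 + 12184) - 1507/3152/11584 = -18673/(-2293) - 1507/3152*1/11584 = -18673*(-1/2293) - 1507/36512768 = 18673/2293 - 1507/36512768 = 681799461313/83723777024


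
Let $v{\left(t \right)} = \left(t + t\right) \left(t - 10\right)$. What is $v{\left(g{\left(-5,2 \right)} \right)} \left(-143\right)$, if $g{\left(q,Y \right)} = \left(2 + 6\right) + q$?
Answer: $6006$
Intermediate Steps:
$g{\left(q,Y \right)} = 8 + q$
$v{\left(t \right)} = 2 t \left(-10 + t\right)$
$v{\left(g{\left(-5,2 \right)} \right)} \left(-143\right) = 2 \left(8 - 5\right) \left(-10 + \left(8 - 5\right)\right) \left(-143\right) = 2 \cdot 3 \left(-10 + 3\right) \left(-143\right) = 2 \cdot 3 \left(-7\right) \left(-143\right) = \left(-42\right) \left(-143\right) = 6006$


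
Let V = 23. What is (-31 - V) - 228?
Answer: -282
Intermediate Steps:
(-31 - V) - 228 = (-31 - 1*23) - 228 = (-31 - 23) - 228 = -54 - 228 = -282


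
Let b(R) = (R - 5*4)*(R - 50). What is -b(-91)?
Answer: -15651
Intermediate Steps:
b(R) = (-50 + R)*(-20 + R) (b(R) = (R - 20)*(-50 + R) = (-20 + R)*(-50 + R) = (-50 + R)*(-20 + R))
-b(-91) = -(1000 + (-91)² - 70*(-91)) = -(1000 + 8281 + 6370) = -1*15651 = -15651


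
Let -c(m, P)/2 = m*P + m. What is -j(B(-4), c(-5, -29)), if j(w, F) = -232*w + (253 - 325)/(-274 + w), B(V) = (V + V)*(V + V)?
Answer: 519668/35 ≈ 14848.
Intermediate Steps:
c(m, P) = -2*m - 2*P*m (c(m, P) = -2*(m*P + m) = -2*(P*m + m) = -2*(m + P*m) = -2*m - 2*P*m)
B(V) = 4*V² (B(V) = (2*V)*(2*V) = 4*V²)
j(w, F) = -232*w - 72/(-274 + w)
-j(B(-4), c(-5, -29)) = -8*(-9 - 29*(4*(-4)²)² + 7946*(4*(-4)²))/(-274 + 4*(-4)²) = -8*(-9 - 29*(4*16)² + 7946*(4*16))/(-274 + 4*16) = -8*(-9 - 29*64² + 7946*64)/(-274 + 64) = -8*(-9 - 29*4096 + 508544)/(-210) = -8*(-1)*(-9 - 118784 + 508544)/210 = -8*(-1)*389751/210 = -1*(-519668/35) = 519668/35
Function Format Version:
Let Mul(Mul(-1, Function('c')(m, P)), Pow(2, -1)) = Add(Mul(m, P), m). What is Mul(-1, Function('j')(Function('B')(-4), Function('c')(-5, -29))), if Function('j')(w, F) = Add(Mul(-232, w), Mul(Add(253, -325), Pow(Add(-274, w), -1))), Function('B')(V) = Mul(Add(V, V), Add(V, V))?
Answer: Rational(519668, 35) ≈ 14848.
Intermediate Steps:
Function('c')(m, P) = Add(Mul(-2, m), Mul(-2, P, m)) (Function('c')(m, P) = Mul(-2, Add(Mul(m, P), m)) = Mul(-2, Add(Mul(P, m), m)) = Mul(-2, Add(m, Mul(P, m))) = Add(Mul(-2, m), Mul(-2, P, m)))
Function('B')(V) = Mul(4, Pow(V, 2)) (Function('B')(V) = Mul(Mul(2, V), Mul(2, V)) = Mul(4, Pow(V, 2)))
Function('j')(w, F) = Add(Mul(-232, w), Mul(-72, Pow(Add(-274, w), -1)))
Mul(-1, Function('j')(Function('B')(-4), Function('c')(-5, -29))) = Mul(-1, Mul(8, Pow(Add(-274, Mul(4, Pow(-4, 2))), -1), Add(-9, Mul(-29, Pow(Mul(4, Pow(-4, 2)), 2)), Mul(7946, Mul(4, Pow(-4, 2)))))) = Mul(-1, Mul(8, Pow(Add(-274, Mul(4, 16)), -1), Add(-9, Mul(-29, Pow(Mul(4, 16), 2)), Mul(7946, Mul(4, 16))))) = Mul(-1, Mul(8, Pow(Add(-274, 64), -1), Add(-9, Mul(-29, Pow(64, 2)), Mul(7946, 64)))) = Mul(-1, Mul(8, Pow(-210, -1), Add(-9, Mul(-29, 4096), 508544))) = Mul(-1, Mul(8, Rational(-1, 210), Add(-9, -118784, 508544))) = Mul(-1, Mul(8, Rational(-1, 210), 389751)) = Mul(-1, Rational(-519668, 35)) = Rational(519668, 35)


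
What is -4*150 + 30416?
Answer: 29816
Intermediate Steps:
-4*150 + 30416 = -600 + 30416 = 29816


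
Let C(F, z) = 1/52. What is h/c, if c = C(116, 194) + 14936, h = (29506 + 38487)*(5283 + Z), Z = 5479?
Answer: 38050514632/776673 ≈ 48992.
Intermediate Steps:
C(F, z) = 1/52
h = 731740666 (h = (29506 + 38487)*(5283 + 5479) = 67993*10762 = 731740666)
c = 776673/52 (c = 1/52 + 14936 = 776673/52 ≈ 14936.)
h/c = 731740666/(776673/52) = 731740666*(52/776673) = 38050514632/776673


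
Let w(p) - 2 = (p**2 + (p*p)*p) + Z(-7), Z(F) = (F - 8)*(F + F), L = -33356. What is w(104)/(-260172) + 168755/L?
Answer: -20448534853/2169574308 ≈ -9.4251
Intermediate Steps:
Z(F) = 2*F*(-8 + F) (Z(F) = (-8 + F)*(2*F) = 2*F*(-8 + F))
w(p) = 212 + p**2 + p**3 (w(p) = 2 + ((p**2 + (p*p)*p) + 2*(-7)*(-8 - 7)) = 2 + ((p**2 + p**2*p) + 2*(-7)*(-15)) = 2 + ((p**2 + p**3) + 210) = 2 + (210 + p**2 + p**3) = 212 + p**2 + p**3)
w(104)/(-260172) + 168755/L = (212 + 104**2 + 104**3)/(-260172) + 168755/(-33356) = (212 + 10816 + 1124864)*(-1/260172) + 168755*(-1/33356) = 1135892*(-1/260172) - 168755/33356 = -283973/65043 - 168755/33356 = -20448534853/2169574308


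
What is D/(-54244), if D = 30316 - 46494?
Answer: 8089/27122 ≈ 0.29824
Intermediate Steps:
D = -16178
D/(-54244) = -16178/(-54244) = -16178*(-1/54244) = 8089/27122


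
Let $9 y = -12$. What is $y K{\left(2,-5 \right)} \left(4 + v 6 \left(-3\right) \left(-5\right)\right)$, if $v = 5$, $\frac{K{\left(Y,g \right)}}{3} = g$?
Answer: $9080$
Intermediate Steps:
$K{\left(Y,g \right)} = 3 g$
$y = - \frac{4}{3}$ ($y = \frac{1}{9} \left(-12\right) = - \frac{4}{3} \approx -1.3333$)
$y K{\left(2,-5 \right)} \left(4 + v 6 \left(-3\right) \left(-5\right)\right) = - \frac{4 \cdot 3 \left(-5\right)}{3} \left(4 + 5 \cdot 6 \left(-3\right) \left(-5\right)\right) = \left(- \frac{4}{3}\right) \left(-15\right) \left(4 + 5 \left(\left(-18\right) \left(-5\right)\right)\right) = 20 \left(4 + 5 \cdot 90\right) = 20 \left(4 + 450\right) = 20 \cdot 454 = 9080$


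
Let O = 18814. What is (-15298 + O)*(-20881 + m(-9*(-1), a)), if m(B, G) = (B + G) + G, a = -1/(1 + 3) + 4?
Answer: -73359582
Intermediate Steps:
a = 15/4 (a = -1/4 + 4 = -1*¼ + 4 = -¼ + 4 = 15/4 ≈ 3.7500)
m(B, G) = B + 2*G
(-15298 + O)*(-20881 + m(-9*(-1), a)) = (-15298 + 18814)*(-20881 + (-9*(-1) + 2*(15/4))) = 3516*(-20881 + (9 + 15/2)) = 3516*(-20881 + 33/2) = 3516*(-41729/2) = -73359582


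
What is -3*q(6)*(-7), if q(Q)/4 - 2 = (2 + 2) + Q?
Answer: 1008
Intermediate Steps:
q(Q) = 24 + 4*Q (q(Q) = 8 + 4*((2 + 2) + Q) = 8 + 4*(4 + Q) = 8 + (16 + 4*Q) = 24 + 4*Q)
-3*q(6)*(-7) = -3*(24 + 4*6)*(-7) = -3*(24 + 24)*(-7) = -3*48*(-7) = -144*(-7) = 1008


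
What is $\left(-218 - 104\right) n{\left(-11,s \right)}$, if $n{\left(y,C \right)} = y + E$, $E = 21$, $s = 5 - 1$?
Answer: $-3220$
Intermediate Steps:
$s = 4$ ($s = 5 - 1 = 4$)
$n{\left(y,C \right)} = 21 + y$ ($n{\left(y,C \right)} = y + 21 = 21 + y$)
$\left(-218 - 104\right) n{\left(-11,s \right)} = \left(-218 - 104\right) \left(21 - 11\right) = \left(-322\right) 10 = -3220$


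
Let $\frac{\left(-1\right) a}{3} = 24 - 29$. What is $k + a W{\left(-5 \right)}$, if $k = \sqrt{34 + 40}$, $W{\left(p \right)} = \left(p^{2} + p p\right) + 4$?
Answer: $810 + \sqrt{74} \approx 818.6$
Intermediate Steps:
$W{\left(p \right)} = 4 + 2 p^{2}$ ($W{\left(p \right)} = \left(p^{2} + p^{2}\right) + 4 = 2 p^{2} + 4 = 4 + 2 p^{2}$)
$a = 15$ ($a = - 3 \left(24 - 29\right) = \left(-3\right) \left(-5\right) = 15$)
$k = \sqrt{74} \approx 8.6023$
$k + a W{\left(-5 \right)} = \sqrt{74} + 15 \left(4 + 2 \left(-5\right)^{2}\right) = \sqrt{74} + 15 \left(4 + 2 \cdot 25\right) = \sqrt{74} + 15 \left(4 + 50\right) = \sqrt{74} + 15 \cdot 54 = \sqrt{74} + 810 = 810 + \sqrt{74}$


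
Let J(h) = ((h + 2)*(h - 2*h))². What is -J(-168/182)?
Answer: -28224/28561 ≈ -0.98820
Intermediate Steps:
J(h) = h²*(2 + h)² (J(h) = ((2 + h)*(-h))² = (-h*(2 + h))² = h²*(2 + h)²)
-J(-168/182) = -(-168/182)²*(2 - 168/182)² = -(-168*1/182)²*(2 - 168*1/182)² = -(-12/13)²*(2 - 12/13)² = -144*(14/13)²/169 = -144*196/(169*169) = -1*28224/28561 = -28224/28561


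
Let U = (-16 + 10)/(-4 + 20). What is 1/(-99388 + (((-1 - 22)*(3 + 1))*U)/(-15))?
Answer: -10/993903 ≈ -1.0061e-5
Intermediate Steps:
U = -3/8 (U = -6/16 = -6*1/16 = -3/8 ≈ -0.37500)
1/(-99388 + (((-1 - 22)*(3 + 1))*U)/(-15)) = 1/(-99388 + (((-1 - 22)*(3 + 1))*(-3/8))/(-15)) = 1/(-99388 + (-23*4*(-3/8))*(-1/15)) = 1/(-99388 - 92*(-3/8)*(-1/15)) = 1/(-99388 + (69/2)*(-1/15)) = 1/(-99388 - 23/10) = 1/(-993903/10) = -10/993903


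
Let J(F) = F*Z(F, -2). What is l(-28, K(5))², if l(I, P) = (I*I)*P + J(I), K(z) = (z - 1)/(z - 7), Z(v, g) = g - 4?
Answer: 1960000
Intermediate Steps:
Z(v, g) = -4 + g
K(z) = (-1 + z)/(-7 + z)
J(F) = -6*F (J(F) = F*(-4 - 2) = F*(-6) = -6*F)
l(I, P) = -6*I + P*I² (l(I, P) = (I*I)*P - 6*I = I²*P - 6*I = P*I² - 6*I = -6*I + P*I²)
l(-28, K(5))² = (-28*(-6 - 28*(-1 + 5)/(-7 + 5)))² = (-28*(-6 - 28*4/(-2)))² = (-28*(-6 - (-14)*4))² = (-28*(-6 - 28*(-2)))² = (-28*(-6 + 56))² = (-28*50)² = (-1400)² = 1960000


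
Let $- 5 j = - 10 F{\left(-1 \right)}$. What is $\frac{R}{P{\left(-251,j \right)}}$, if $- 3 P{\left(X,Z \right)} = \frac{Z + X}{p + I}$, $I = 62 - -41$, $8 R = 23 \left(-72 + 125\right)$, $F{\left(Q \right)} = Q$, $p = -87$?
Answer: $\frac{318}{11} \approx 28.909$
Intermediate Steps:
$j = -2$ ($j = - \frac{\left(-10\right) \left(-1\right)}{5} = \left(- \frac{1}{5}\right) 10 = -2$)
$R = \frac{1219}{8}$ ($R = \frac{23 \left(-72 + 125\right)}{8} = \frac{23 \cdot 53}{8} = \frac{1}{8} \cdot 1219 = \frac{1219}{8} \approx 152.38$)
$I = 103$ ($I = 62 + 41 = 103$)
$P{\left(X,Z \right)} = - \frac{X}{48} - \frac{Z}{48}$ ($P{\left(X,Z \right)} = - \frac{\left(Z + X\right) \frac{1}{-87 + 103}}{3} = - \frac{\left(X + Z\right) \frac{1}{16}}{3} = - \frac{\frac{X}{16} + \frac{Z}{16}}{3} = - \frac{X}{48} - \frac{Z}{48}$)
$\frac{R}{P{\left(-251,j \right)}} = \frac{1219}{8 \left(\left(- \frac{1}{48}\right) \left(-251\right) - - \frac{1}{24}\right)} = \frac{1219}{8 \left(\frac{251}{48} + \frac{1}{24}\right)} = \frac{1219}{8 \cdot \frac{253}{48}} = \frac{1219}{8} \cdot \frac{48}{253} = \frac{318}{11}$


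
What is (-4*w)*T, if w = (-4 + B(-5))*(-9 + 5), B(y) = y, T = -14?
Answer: 2016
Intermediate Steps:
w = 36 (w = (-4 - 5)*(-9 + 5) = -9*(-4) = 36)
(-4*w)*T = -4*36*(-14) = -144*(-14) = 2016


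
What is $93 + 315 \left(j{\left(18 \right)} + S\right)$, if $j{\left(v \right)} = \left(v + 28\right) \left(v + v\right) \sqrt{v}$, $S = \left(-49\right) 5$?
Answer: $-77082 + 1564920 \sqrt{2} \approx 2.136 \cdot 10^{6}$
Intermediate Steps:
$S = -245$
$j{\left(v \right)} = 2 v^{\frac{3}{2}} \left(28 + v\right)$ ($j{\left(v \right)} = \left(28 + v\right) 2 v \sqrt{v} = 2 v \left(28 + v\right) \sqrt{v} = 2 v^{\frac{3}{2}} \left(28 + v\right)$)
$93 + 315 \left(j{\left(18 \right)} + S\right) = 93 + 315 \left(2 \cdot 18^{\frac{3}{2}} \left(28 + 18\right) - 245\right) = 93 + 315 \left(2 \cdot 54 \sqrt{2} \cdot 46 - 245\right) = 93 + 315 \left(4968 \sqrt{2} - 245\right) = 93 + 315 \left(-245 + 4968 \sqrt{2}\right) = 93 - \left(77175 - 1564920 \sqrt{2}\right) = -77082 + 1564920 \sqrt{2}$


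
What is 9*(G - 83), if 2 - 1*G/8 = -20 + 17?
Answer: -387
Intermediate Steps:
G = 40 (G = 16 - 8*(-20 + 17) = 16 - 8*(-3) = 16 + 24 = 40)
9*(G - 83) = 9*(40 - 83) = 9*(-43) = -387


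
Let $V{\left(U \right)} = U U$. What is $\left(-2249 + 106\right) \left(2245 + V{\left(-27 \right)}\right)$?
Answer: $-6373282$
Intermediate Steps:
$V{\left(U \right)} = U^{2}$
$\left(-2249 + 106\right) \left(2245 + V{\left(-27 \right)}\right) = \left(-2249 + 106\right) \left(2245 + \left(-27\right)^{2}\right) = - 2143 \left(2245 + 729\right) = \left(-2143\right) 2974 = -6373282$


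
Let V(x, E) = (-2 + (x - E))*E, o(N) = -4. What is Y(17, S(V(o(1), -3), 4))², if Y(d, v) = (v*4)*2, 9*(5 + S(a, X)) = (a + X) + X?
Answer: 50176/81 ≈ 619.46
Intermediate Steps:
V(x, E) = E*(-2 + x - E) (V(x, E) = (-2 + x - E)*E = E*(-2 + x - E))
S(a, X) = -5 + a/9 + 2*X/9 (S(a, X) = -5 + ((a + X) + X)/9 = -5 + ((X + a) + X)/9 = -5 + (a + 2*X)/9 = -5 + (a/9 + 2*X/9) = -5 + a/9 + 2*X/9)
Y(d, v) = 8*v (Y(d, v) = (4*v)*2 = 8*v)
Y(17, S(V(o(1), -3), 4))² = (8*(-5 + (-3*(-2 - 4 - 1*(-3)))/9 + (2/9)*4))² = (8*(-5 + (-3*(-2 - 4 + 3))/9 + 8/9))² = (8*(-5 + (-3*(-3))/9 + 8/9))² = (8*(-5 + (⅑)*9 + 8/9))² = (8*(-5 + 1 + 8/9))² = (8*(-28/9))² = (-224/9)² = 50176/81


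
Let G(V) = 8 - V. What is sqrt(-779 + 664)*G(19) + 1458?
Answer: 1458 - 11*I*sqrt(115) ≈ 1458.0 - 117.96*I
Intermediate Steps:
sqrt(-779 + 664)*G(19) + 1458 = sqrt(-779 + 664)*(8 - 1*19) + 1458 = sqrt(-115)*(8 - 19) + 1458 = (I*sqrt(115))*(-11) + 1458 = -11*I*sqrt(115) + 1458 = 1458 - 11*I*sqrt(115)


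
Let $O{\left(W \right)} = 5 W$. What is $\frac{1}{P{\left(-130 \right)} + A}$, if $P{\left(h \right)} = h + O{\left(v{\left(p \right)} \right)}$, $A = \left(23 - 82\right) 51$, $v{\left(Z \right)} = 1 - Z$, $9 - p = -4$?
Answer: $- \frac{1}{3199} \approx -0.0003126$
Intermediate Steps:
$p = 13$ ($p = 9 - -4 = 9 + 4 = 13$)
$A = -3009$ ($A = \left(-59\right) 51 = -3009$)
$P{\left(h \right)} = -60 + h$ ($P{\left(h \right)} = h + 5 \left(1 - 13\right) = h + 5 \left(-12\right) = h - 60 = -60 + h$)
$\frac{1}{P{\left(-130 \right)} + A} = \frac{1}{\left(-60 - 130\right) - 3009} = \frac{1}{-190 - 3009} = \frac{1}{-3199} = - \frac{1}{3199}$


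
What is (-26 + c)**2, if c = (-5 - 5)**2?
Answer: 5476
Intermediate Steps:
c = 100 (c = (-10)**2 = 100)
(-26 + c)**2 = (-26 + 100)**2 = 74**2 = 5476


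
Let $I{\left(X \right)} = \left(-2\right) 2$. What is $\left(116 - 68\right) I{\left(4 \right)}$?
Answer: $-192$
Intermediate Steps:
$I{\left(X \right)} = -4$
$\left(116 - 68\right) I{\left(4 \right)} = \left(116 - 68\right) \left(-4\right) = 48 \left(-4\right) = -192$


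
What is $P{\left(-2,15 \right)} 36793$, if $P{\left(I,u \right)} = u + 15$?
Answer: $1103790$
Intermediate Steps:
$P{\left(I,u \right)} = 15 + u$
$P{\left(-2,15 \right)} 36793 = \left(15 + 15\right) 36793 = 30 \cdot 36793 = 1103790$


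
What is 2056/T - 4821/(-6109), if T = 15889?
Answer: 89160973/97065901 ≈ 0.91856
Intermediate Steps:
2056/T - 4821/(-6109) = 2056/15889 - 4821/(-6109) = 2056*(1/15889) - 4821*(-1/6109) = 2056/15889 + 4821/6109 = 89160973/97065901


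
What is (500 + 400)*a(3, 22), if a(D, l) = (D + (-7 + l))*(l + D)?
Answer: 405000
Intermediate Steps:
a(D, l) = (D + l)*(-7 + D + l) (a(D, l) = (-7 + D + l)*(D + l) = (D + l)*(-7 + D + l))
(500 + 400)*a(3, 22) = (500 + 400)*(3² + 22² - 7*3 - 7*22 + 2*3*22) = 900*(9 + 484 - 21 - 154 + 132) = 900*450 = 405000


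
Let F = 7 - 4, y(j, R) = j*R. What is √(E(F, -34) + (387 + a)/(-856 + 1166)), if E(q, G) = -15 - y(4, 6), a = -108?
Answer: I*√3810/10 ≈ 6.1725*I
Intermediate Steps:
y(j, R) = R*j
F = 3
E(q, G) = -39 (E(q, G) = -15 - 6*4 = -15 - 1*24 = -15 - 24 = -39)
√(E(F, -34) + (387 + a)/(-856 + 1166)) = √(-39 + (387 - 108)/(-856 + 1166)) = √(-39 + 279/310) = √(-39 + 279*(1/310)) = √(-39 + 9/10) = √(-381/10) = I*√3810/10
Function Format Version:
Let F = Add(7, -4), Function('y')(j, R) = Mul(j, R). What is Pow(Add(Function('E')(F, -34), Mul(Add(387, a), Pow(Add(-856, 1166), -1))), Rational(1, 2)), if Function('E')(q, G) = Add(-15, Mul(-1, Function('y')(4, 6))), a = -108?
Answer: Mul(Rational(1, 10), I, Pow(3810, Rational(1, 2))) ≈ Mul(6.1725, I)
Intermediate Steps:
Function('y')(j, R) = Mul(R, j)
F = 3
Function('E')(q, G) = -39 (Function('E')(q, G) = Add(-15, Mul(-1, Mul(6, 4))) = Add(-15, Mul(-1, 24)) = Add(-15, -24) = -39)
Pow(Add(Function('E')(F, -34), Mul(Add(387, a), Pow(Add(-856, 1166), -1))), Rational(1, 2)) = Pow(Add(-39, Mul(Add(387, -108), Pow(Add(-856, 1166), -1))), Rational(1, 2)) = Pow(Add(-39, Mul(279, Pow(310, -1))), Rational(1, 2)) = Pow(Add(-39, Mul(279, Rational(1, 310))), Rational(1, 2)) = Pow(Add(-39, Rational(9, 10)), Rational(1, 2)) = Pow(Rational(-381, 10), Rational(1, 2)) = Mul(Rational(1, 10), I, Pow(3810, Rational(1, 2)))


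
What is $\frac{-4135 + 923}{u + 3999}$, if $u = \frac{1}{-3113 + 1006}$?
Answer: $- \frac{1691921}{2106473} \approx -0.8032$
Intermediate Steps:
$u = - \frac{1}{2107}$ ($u = \frac{1}{-2107} = - \frac{1}{2107} \approx -0.00047461$)
$\frac{-4135 + 923}{u + 3999} = \frac{-4135 + 923}{- \frac{1}{2107} + 3999} = - \frac{3212}{\frac{8425892}{2107}} = \left(-3212\right) \frac{2107}{8425892} = - \frac{1691921}{2106473}$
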